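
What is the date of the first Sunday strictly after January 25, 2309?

Jan 25, 2309 is a Monday.
From Monday to the next Sunday is 6 days.
Jan 25, 2309 + 6 = Jan 31, 2309.

January 31, 2309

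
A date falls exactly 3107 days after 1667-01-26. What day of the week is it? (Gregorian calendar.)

Tuesday

First find the weekday of Jan 26, 1667. Doomsday rule: the anchor day for the 1600s is Tuesday. For year 67: 67÷12 = 5 r 7, and 7÷4 = 1, so 5+7+1 = 13.
Tuesday + 13 ≡ Monday — that's 1667's doomsday.
In January the doomsday date is Jan 3 (1667 is not a leap year).
Jan 26 is 23 days after Jan 3; 23 mod 7 = 2, so Monday + 2 = Wednesday.
3107 mod 7 = 6, so 3107 days after a Wednesday is Wednesday + 6 = Tuesday.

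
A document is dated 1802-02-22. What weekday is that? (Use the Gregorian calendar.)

Monday

Doomsday rule: the anchor day for the 1800s is Friday. For year 02: 2÷12 = 0 r 2, and 2÷4 = 0, so 0+2+0 = 2.
Friday + 2 ≡ Sunday — that's 1802's doomsday.
In February the doomsday date is Feb 28 (1802 is not a leap year).
Feb 22 is 6 days before Feb 28; 6 mod 7 = 6, so Sunday − 6 = Monday.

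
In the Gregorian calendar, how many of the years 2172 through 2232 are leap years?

Multiples of 4 in [2172,2232]: 16.
Of those, multiples of 100: 1 (not leap unless ÷400).
Multiples of 400: 0.
Leap years = 16 − 1 + 0 = 15.

15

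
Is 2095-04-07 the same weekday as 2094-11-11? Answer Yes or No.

Yes

From Nov 11, 2094 to Apr 7, 2095 is 147 days.
147 mod 7 = 0, so they are the same weekday.
(Nov 11, 2094 is a Thursday; Apr 7, 2095 is a Thursday.)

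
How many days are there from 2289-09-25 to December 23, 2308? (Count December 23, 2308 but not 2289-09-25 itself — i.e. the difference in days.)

Sep 25, 2289 → Sep 25, 2290: 365 days.
Sep 25, 2290 → Sep 25, 2291: 365 days.
Sep 25, 2291 → Sep 25, 2292: 366 days (Feb 29, 2292 is in that span).
Sep 25, 2292 → Sep 25, 2293: 365 days.
Sep 25, 2293 → Sep 25, 2294: 365 days.
Sep 25, 2294 → Sep 25, 2295: 365 days.
Sep 25, 2295 → Sep 25, 2296: 366 days (Feb 29, 2296 is in that span).
Sep 25, 2296 → Sep 25, 2297: 365 days.
Sep 25, 2297 → Sep 25, 2298: 365 days.
Sep 25, 2298 → Sep 25, 2299: 365 days.
Sep 25, 2299 → Sep 25, 2300: 365 days.
Sep 25, 2300 → Sep 25, 2301: 365 days.
Sep 25, 2301 → Sep 25, 2302: 365 days.
Sep 25, 2302 → Sep 25, 2303: 365 days.
Sep 25, 2303 → Sep 25, 2304: 366 days (Feb 29, 2304 is in that span).
Sep 25, 2304 → Sep 25, 2305: 365 days.
Sep 25, 2305 → Sep 25, 2306: 365 days.
Sep 25, 2306 → Sep 25, 2307: 365 days.
Sep 25, 2307 → Sep 25, 2308: 366 days (Feb 29, 2308 is in that span).
Sep 25, 2308 → Oct 25, 2308: 30 days (September has 30).
Oct 25, 2308 → Nov 25, 2308: 31 days (October has 31).
Nov 25, 2308 → Dec 23, 2308: 28 days.
Total: 7028 days.

7028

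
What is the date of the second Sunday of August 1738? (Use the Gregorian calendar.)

August 10, 1738

August 1, 1738 is a Friday.
The first Sunday is therefore August 3 (2 days later).
The second Sunday is 3 + 1×7 = August 10.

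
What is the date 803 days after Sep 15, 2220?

November 27, 2222

+365 (one year) → Sep 15, 2221 (438 left).
+365 (one year) → Sep 15, 2222 (73 left).
Sep has 30 days: +16 → Oct 1, 2222 (57 left).
Oct has 31 days: +31 → Nov 1, 2222 (26 left).
+26 → Nov 27, 2222.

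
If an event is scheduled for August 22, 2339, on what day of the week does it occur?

Tuesday

Doomsday rule: the anchor day for the 2300s is Wednesday. For year 39: 39÷12 = 3 r 3, and 3÷4 = 0, so 3+3+0 = 6.
Wednesday + 6 ≡ Tuesday — that's 2339's doomsday.
In August the doomsday date is Aug 8.
Aug 22 is 14 days after Aug 8; 14 mod 7 = 0, so Tuesday + 0 = Tuesday.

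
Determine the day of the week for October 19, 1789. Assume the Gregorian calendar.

Doomsday rule: the anchor day for the 1700s is Sunday. For year 89: 89÷12 = 7 r 5, and 5÷4 = 1, so 7+5+1 = 13.
Sunday + 13 ≡ Saturday — that's 1789's doomsday.
In October the doomsday date is Oct 10.
Oct 19 is 9 days after Oct 10; 9 mod 7 = 2, so Saturday + 2 = Monday.

Monday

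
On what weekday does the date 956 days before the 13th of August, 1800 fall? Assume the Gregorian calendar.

Saturday

Aug 13, 1800 is a Wednesday.
956 mod 7 = 4, so 956 days before a Wednesday is Wednesday − 4 = Saturday.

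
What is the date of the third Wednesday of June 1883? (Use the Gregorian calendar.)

June 20, 1883

June 1, 1883 is a Friday.
The first Wednesday is therefore June 6 (5 days later).
The third Wednesday is 6 + 2×7 = June 20.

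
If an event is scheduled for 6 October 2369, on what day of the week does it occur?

Monday

Doomsday rule: the anchor day for the 2300s is Wednesday. For year 69: 69÷12 = 5 r 9, and 9÷4 = 2, so 5+9+2 = 16.
Wednesday + 16 ≡ Friday — that's 2369's doomsday.
In October the doomsday date is Oct 10.
Oct 6 is 4 days before Oct 10; 4 mod 7 = 4, so Friday − 4 = Monday.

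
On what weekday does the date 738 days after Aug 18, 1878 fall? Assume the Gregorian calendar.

Wednesday

First find the weekday of Aug 18, 1878. Doomsday rule: the anchor day for the 1800s is Friday. For year 78: 78÷12 = 6 r 6, and 6÷4 = 1, so 6+6+1 = 13.
Friday + 13 ≡ Thursday — that's 1878's doomsday.
In August the doomsday date is Aug 8.
Aug 18 is 10 days after Aug 8; 10 mod 7 = 3, so Thursday + 3 = Sunday.
738 mod 7 = 3, so 738 days after a Sunday is Sunday + 3 = Wednesday.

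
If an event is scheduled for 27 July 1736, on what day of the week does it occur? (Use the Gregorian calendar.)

Friday

Doomsday rule: the anchor day for the 1700s is Sunday. For year 36: 36÷12 = 3 r 0, and 0÷4 = 0, so 3+0+0 = 3.
Sunday + 3 ≡ Wednesday — that's 1736's doomsday.
In July the doomsday date is Jul 11.
Jul 27 is 16 days after Jul 11; 16 mod 7 = 2, so Wednesday + 2 = Friday.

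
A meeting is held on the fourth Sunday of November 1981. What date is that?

November 1, 1981 is a Sunday.
The first Sunday is therefore November 1 (same day).
The fourth Sunday is 1 + 3×7 = November 22.

November 22, 1981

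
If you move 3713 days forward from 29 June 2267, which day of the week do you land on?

Tuesday

First find the weekday of Jun 29, 2267. Doomsday rule: the anchor day for the 2200s is Friday. For year 67: 67÷12 = 5 r 7, and 7÷4 = 1, so 5+7+1 = 13.
Friday + 13 ≡ Thursday — that's 2267's doomsday.
In June the doomsday date is Jun 6.
Jun 29 is 23 days after Jun 6; 23 mod 7 = 2, so Thursday + 2 = Saturday.
3713 mod 7 = 3, so 3713 days after a Saturday is Saturday + 3 = Tuesday.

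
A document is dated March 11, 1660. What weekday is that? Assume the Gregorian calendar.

Doomsday rule: the anchor day for the 1600s is Tuesday. For year 60: 60÷12 = 5 r 0, and 0÷4 = 0, so 5+0+0 = 5.
Tuesday + 5 ≡ Sunday — that's 1660's doomsday.
In March the doomsday date is Mar 14.
Mar 11 is 3 days before Mar 14; 3 mod 7 = 3, so Sunday − 3 = Thursday.

Thursday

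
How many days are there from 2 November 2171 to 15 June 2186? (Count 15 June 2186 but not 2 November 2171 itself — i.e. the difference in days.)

5339

Nov 2, 2171 → Nov 2, 2172: 366 days (Feb 29, 2172 is in that span).
Nov 2, 2172 → Nov 2, 2173: 365 days.
Nov 2, 2173 → Nov 2, 2174: 365 days.
Nov 2, 2174 → Nov 2, 2175: 365 days.
Nov 2, 2175 → Nov 2, 2176: 366 days (Feb 29, 2176 is in that span).
Nov 2, 2176 → Nov 2, 2177: 365 days.
Nov 2, 2177 → Nov 2, 2178: 365 days.
Nov 2, 2178 → Nov 2, 2179: 365 days.
Nov 2, 2179 → Nov 2, 2180: 366 days (Feb 29, 2180 is in that span).
Nov 2, 2180 → Nov 2, 2181: 365 days.
Nov 2, 2181 → Nov 2, 2182: 365 days.
Nov 2, 2182 → Nov 2, 2183: 365 days.
Nov 2, 2183 → Nov 2, 2184: 366 days (Feb 29, 2184 is in that span).
Nov 2, 2184 → Nov 2, 2185: 365 days.
Nov 2, 2185 → Dec 2, 2185: 30 days (November has 30).
Dec 2, 2185 → Jan 2, 2186: 31 days (December has 31).
Jan 2, 2186 → Feb 2, 2186: 31 days (January has 31).
Feb 2, 2186 → Mar 2, 2186: 28 days (February has 28).
Mar 2, 2186 → Apr 2, 2186: 31 days (March has 31).
Apr 2, 2186 → May 2, 2186: 30 days (April has 30).
May 2, 2186 → Jun 2, 2186: 31 days (May has 31).
Jun 2, 2186 → Jun 15, 2186: 13 days.
Total: 5339 days.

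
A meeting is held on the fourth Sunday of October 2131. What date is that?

October 1, 2131 is a Monday.
The first Sunday is therefore October 7 (6 days later).
The fourth Sunday is 7 + 3×7 = October 28.

October 28, 2131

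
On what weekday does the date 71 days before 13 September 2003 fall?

Sep 13, 2003 is a Saturday.
71 mod 7 = 1, so 71 days before a Saturday is Saturday − 1 = Friday.

Friday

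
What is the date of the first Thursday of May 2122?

May 1, 2122 is a Friday.
The first Thursday is therefore May 7 (6 days later).

May 7, 2122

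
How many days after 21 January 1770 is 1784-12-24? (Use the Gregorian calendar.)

Jan 21, 1770 → Jan 21, 1771: 365 days.
Jan 21, 1771 → Jan 21, 1772: 365 days.
Jan 21, 1772 → Jan 21, 1773: 366 days (Feb 29, 1772 is in that span).
Jan 21, 1773 → Jan 21, 1774: 365 days.
Jan 21, 1774 → Jan 21, 1775: 365 days.
Jan 21, 1775 → Jan 21, 1776: 365 days.
Jan 21, 1776 → Jan 21, 1777: 366 days (Feb 29, 1776 is in that span).
Jan 21, 1777 → Jan 21, 1778: 365 days.
Jan 21, 1778 → Jan 21, 1779: 365 days.
Jan 21, 1779 → Jan 21, 1780: 365 days.
Jan 21, 1780 → Jan 21, 1781: 366 days (Feb 29, 1780 is in that span).
Jan 21, 1781 → Jan 21, 1782: 365 days.
Jan 21, 1782 → Jan 21, 1783: 365 days.
Jan 21, 1783 → Jan 21, 1784: 365 days.
Jan 21, 1784 → Feb 21, 1784: 31 days (January has 31).
Feb 21, 1784 → Mar 21, 1784: 29 days (February has 29).
Mar 21, 1784 → Apr 21, 1784: 31 days (March has 31).
Apr 21, 1784 → May 21, 1784: 30 days (April has 30).
May 21, 1784 → Jun 21, 1784: 31 days (May has 31).
Jun 21, 1784 → Jul 21, 1784: 30 days (June has 30).
Jul 21, 1784 → Aug 21, 1784: 31 days (July has 31).
Aug 21, 1784 → Sep 21, 1784: 31 days (August has 31).
Sep 21, 1784 → Oct 21, 1784: 30 days (September has 30).
Oct 21, 1784 → Nov 21, 1784: 31 days (October has 31).
Nov 21, 1784 → Dec 21, 1784: 30 days (November has 30).
Dec 21, 1784 → Dec 24, 1784: 3 days.
Total: 5451 days.

5451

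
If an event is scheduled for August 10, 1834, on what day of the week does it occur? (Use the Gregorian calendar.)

Sunday

Doomsday rule: the anchor day for the 1800s is Friday. For year 34: 34÷12 = 2 r 10, and 10÷4 = 2, so 2+10+2 = 14.
Friday + 14 ≡ Friday — that's 1834's doomsday.
In August the doomsday date is Aug 8.
Aug 10 is 2 days after Aug 8; 2 mod 7 = 2, so Friday + 2 = Sunday.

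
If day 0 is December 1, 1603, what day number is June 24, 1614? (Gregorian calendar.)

3858

Dec 1, 1603 → Dec 1, 1604: 366 days (Feb 29, 1604 is in that span).
Dec 1, 1604 → Dec 1, 1605: 365 days.
Dec 1, 1605 → Dec 1, 1606: 365 days.
Dec 1, 1606 → Dec 1, 1607: 365 days.
Dec 1, 1607 → Dec 1, 1608: 366 days (Feb 29, 1608 is in that span).
Dec 1, 1608 → Dec 1, 1609: 365 days.
Dec 1, 1609 → Dec 1, 1610: 365 days.
Dec 1, 1610 → Dec 1, 1611: 365 days.
Dec 1, 1611 → Dec 1, 1612: 366 days (Feb 29, 1612 is in that span).
Dec 1, 1612 → Dec 1, 1613: 365 days.
Dec 1, 1613 → Jan 1, 1614: 31 days (December has 31).
Jan 1, 1614 → Feb 1, 1614: 31 days (January has 31).
Feb 1, 1614 → Mar 1, 1614: 28 days (February has 28).
Mar 1, 1614 → Apr 1, 1614: 31 days (March has 31).
Apr 1, 1614 → May 1, 1614: 30 days (April has 30).
May 1, 1614 → Jun 1, 1614: 31 days (May has 31).
Jun 1, 1614 → Jun 24, 1614: 23 days.
Total: 3858 days.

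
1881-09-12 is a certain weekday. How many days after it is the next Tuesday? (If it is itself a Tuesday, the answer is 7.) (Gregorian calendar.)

1

Sep 12, 1881 is a Monday.
From Monday to the next Tuesday is 1 day.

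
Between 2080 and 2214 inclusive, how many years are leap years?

Multiples of 4 in [2080,2214]: 34.
Of those, multiples of 100: 2 (not leap unless ÷400).
Multiples of 400: 0.
Leap years = 34 − 2 + 0 = 32.

32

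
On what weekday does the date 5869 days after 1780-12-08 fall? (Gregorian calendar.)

First find the weekday of Dec 8, 1780. Doomsday rule: the anchor day for the 1700s is Sunday. For year 80: 80÷12 = 6 r 8, and 8÷4 = 2, so 6+8+2 = 16.
Sunday + 16 ≡ Tuesday — that's 1780's doomsday.
In December the doomsday date is Dec 12.
Dec 8 is 4 days before Dec 12; 4 mod 7 = 4, so Tuesday − 4 = Friday.
5869 mod 7 = 3, so 5869 days after a Friday is Friday + 3 = Monday.

Monday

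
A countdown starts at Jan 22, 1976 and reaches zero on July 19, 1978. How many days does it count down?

Jan 22, 1976 → Jan 22, 1977: 366 days (Feb 29, 1976 is in that span).
Jan 22, 1977 → Jan 22, 1978: 365 days.
Jan 22, 1978 → Feb 22, 1978: 31 days (January has 31).
Feb 22, 1978 → Mar 22, 1978: 28 days (February has 28).
Mar 22, 1978 → Apr 22, 1978: 31 days (March has 31).
Apr 22, 1978 → May 22, 1978: 30 days (April has 30).
May 22, 1978 → Jun 22, 1978: 31 days (May has 31).
Jun 22, 1978 → Jul 19, 1978: 27 days.
Total: 909 days.

909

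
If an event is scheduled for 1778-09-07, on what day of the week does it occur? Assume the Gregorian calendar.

Monday

Doomsday rule: the anchor day for the 1700s is Sunday. For year 78: 78÷12 = 6 r 6, and 6÷4 = 1, so 6+6+1 = 13.
Sunday + 13 ≡ Saturday — that's 1778's doomsday.
In September the doomsday date is Sep 5.
Sep 7 is 2 days after Sep 5; 2 mod 7 = 2, so Saturday + 2 = Monday.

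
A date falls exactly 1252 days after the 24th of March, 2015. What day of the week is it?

Mar 24, 2015 is a Tuesday.
1252 mod 7 = 6, so 1252 days after a Tuesday is Tuesday + 6 = Monday.

Monday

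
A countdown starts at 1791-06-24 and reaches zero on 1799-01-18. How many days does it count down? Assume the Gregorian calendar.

2765

Jun 24, 1791 → Jun 24, 1792: 366 days (Feb 29, 1792 is in that span).
Jun 24, 1792 → Jun 24, 1793: 365 days.
Jun 24, 1793 → Jun 24, 1794: 365 days.
Jun 24, 1794 → Jun 24, 1795: 365 days.
Jun 24, 1795 → Jun 24, 1796: 366 days (Feb 29, 1796 is in that span).
Jun 24, 1796 → Jun 24, 1797: 365 days.
Jun 24, 1797 → Jun 24, 1798: 365 days.
Jun 24, 1798 → Jul 24, 1798: 30 days (June has 30).
Jul 24, 1798 → Aug 24, 1798: 31 days (July has 31).
Aug 24, 1798 → Sep 24, 1798: 31 days (August has 31).
Sep 24, 1798 → Oct 24, 1798: 30 days (September has 30).
Oct 24, 1798 → Nov 24, 1798: 31 days (October has 31).
Nov 24, 1798 → Dec 24, 1798: 30 days (November has 30).
Dec 24, 1798 → Jan 18, 1799: 25 days.
Total: 2765 days.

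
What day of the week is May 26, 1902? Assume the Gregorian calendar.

Doomsday rule: the anchor day for the 1900s is Wednesday. For year 02: 2÷12 = 0 r 2, and 2÷4 = 0, so 0+2+0 = 2.
Wednesday + 2 ≡ Friday — that's 1902's doomsday.
In May the doomsday date is May 9.
May 26 is 17 days after May 9; 17 mod 7 = 3, so Friday + 3 = Monday.

Monday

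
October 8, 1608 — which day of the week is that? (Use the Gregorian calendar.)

Doomsday rule: the anchor day for the 1600s is Tuesday. For year 08: 8÷12 = 0 r 8, and 8÷4 = 2, so 0+8+2 = 10.
Tuesday + 10 ≡ Friday — that's 1608's doomsday.
In October the doomsday date is Oct 10.
Oct 8 is 2 days before Oct 10; 2 mod 7 = 2, so Friday − 2 = Wednesday.

Wednesday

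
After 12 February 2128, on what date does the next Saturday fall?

February 14, 2128

Feb 12, 2128 is a Thursday.
From Thursday to the next Saturday is 2 days.
Feb 12, 2128 + 2 = Feb 14, 2128.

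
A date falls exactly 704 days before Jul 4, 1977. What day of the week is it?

Thursday

First find the weekday of Jul 4, 1977. Doomsday rule: the anchor day for the 1900s is Wednesday. For year 77: 77÷12 = 6 r 5, and 5÷4 = 1, so 6+5+1 = 12.
Wednesday + 12 ≡ Monday — that's 1977's doomsday.
In July the doomsday date is Jul 11.
Jul 4 is 7 days before Jul 11; 7 mod 7 = 0, so Monday − 0 = Monday.
704 mod 7 = 4, so 704 days before a Monday is Monday − 4 = Thursday.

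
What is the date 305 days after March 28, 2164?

January 27, 2165

Mar has 31 days: +4 → Apr 1, 2164 (301 left).
Apr has 30 days: +30 → May 1, 2164 (271 left).
May has 31 days: +31 → Jun 1, 2164 (240 left).
Jun has 30 days: +30 → Jul 1, 2164 (210 left).
Jul has 31 days: +31 → Aug 1, 2164 (179 left).
Aug has 31 days: +31 → Sep 1, 2164 (148 left).
Sep has 30 days: +30 → Oct 1, 2164 (118 left).
Oct has 31 days: +31 → Nov 1, 2164 (87 left).
Nov has 30 days: +30 → Dec 1, 2164 (57 left).
Dec has 31 days: +31 → Jan 1, 2165 (26 left).
+26 → Jan 27, 2165.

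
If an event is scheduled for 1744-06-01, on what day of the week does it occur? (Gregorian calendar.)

Monday

Doomsday rule: the anchor day for the 1700s is Sunday. For year 44: 44÷12 = 3 r 8, and 8÷4 = 2, so 3+8+2 = 13.
Sunday + 13 ≡ Saturday — that's 1744's doomsday.
In June the doomsday date is Jun 6.
Jun 1 is 5 days before Jun 6; 5 mod 7 = 5, so Saturday − 5 = Monday.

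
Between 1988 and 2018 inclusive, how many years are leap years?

8

Multiples of 4 in [1988,2018]: 8.
Of those, multiples of 100: 1 (not leap unless ÷400).
Multiples of 400: 1.
Leap years = 8 − 1 + 1 = 8.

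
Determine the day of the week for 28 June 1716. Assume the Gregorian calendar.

Doomsday rule: the anchor day for the 1700s is Sunday. For year 16: 16÷12 = 1 r 4, and 4÷4 = 1, so 1+4+1 = 6.
Sunday + 6 ≡ Saturday — that's 1716's doomsday.
In June the doomsday date is Jun 6.
Jun 28 is 22 days after Jun 6; 22 mod 7 = 1, so Saturday + 1 = Sunday.

Sunday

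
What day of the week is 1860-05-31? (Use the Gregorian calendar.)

Thursday

Doomsday rule: the anchor day for the 1800s is Friday. For year 60: 60÷12 = 5 r 0, and 0÷4 = 0, so 5+0+0 = 5.
Friday + 5 ≡ Wednesday — that's 1860's doomsday.
In May the doomsday date is May 9.
May 31 is 22 days after May 9; 22 mod 7 = 1, so Wednesday + 1 = Thursday.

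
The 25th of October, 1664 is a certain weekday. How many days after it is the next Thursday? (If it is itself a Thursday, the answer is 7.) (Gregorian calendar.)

5

Oct 25, 1664 is a Saturday.
From Saturday to the next Thursday is 5 days.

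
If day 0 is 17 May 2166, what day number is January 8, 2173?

2428

May 17, 2166 → May 17, 2167: 365 days.
May 17, 2167 → May 17, 2168: 366 days (Feb 29, 2168 is in that span).
May 17, 2168 → May 17, 2169: 365 days.
May 17, 2169 → May 17, 2170: 365 days.
May 17, 2170 → May 17, 2171: 365 days.
May 17, 2171 → May 17, 2172: 366 days (Feb 29, 2172 is in that span).
May 17, 2172 → Jun 17, 2172: 31 days (May has 31).
Jun 17, 2172 → Jul 17, 2172: 30 days (June has 30).
Jul 17, 2172 → Aug 17, 2172: 31 days (July has 31).
Aug 17, 2172 → Sep 17, 2172: 31 days (August has 31).
Sep 17, 2172 → Oct 17, 2172: 30 days (September has 30).
Oct 17, 2172 → Nov 17, 2172: 31 days (October has 31).
Nov 17, 2172 → Dec 17, 2172: 30 days (November has 30).
Dec 17, 2172 → Jan 8, 2173: 22 days.
Total: 2428 days.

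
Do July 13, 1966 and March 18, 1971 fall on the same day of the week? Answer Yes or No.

From Jul 13, 1966 to Mar 18, 1971 is 1709 days.
1709 mod 7 = 1, so they are different weekdays.
(Jul 13, 1966 is a Wednesday; Mar 18, 1971 is a Thursday.)

No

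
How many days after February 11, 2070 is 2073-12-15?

1403

Feb 11, 2070 → Feb 11, 2071: 365 days.
Feb 11, 2071 → Feb 11, 2072: 365 days.
Feb 11, 2072 → Feb 11, 2073: 366 days (Feb 29, 2072 is in that span).
Feb 11, 2073 → Mar 11, 2073: 28 days (February has 28).
Mar 11, 2073 → Apr 11, 2073: 31 days (March has 31).
Apr 11, 2073 → May 11, 2073: 30 days (April has 30).
May 11, 2073 → Jun 11, 2073: 31 days (May has 31).
Jun 11, 2073 → Jul 11, 2073: 30 days (June has 30).
Jul 11, 2073 → Aug 11, 2073: 31 days (July has 31).
Aug 11, 2073 → Sep 11, 2073: 31 days (August has 31).
Sep 11, 2073 → Oct 11, 2073: 30 days (September has 30).
Oct 11, 2073 → Nov 11, 2073: 31 days (October has 31).
Nov 11, 2073 → Dec 11, 2073: 30 days (November has 30).
Dec 11, 2073 → Dec 15, 2073: 4 days.
Total: 1403 days.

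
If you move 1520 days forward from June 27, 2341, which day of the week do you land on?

Saturday

First find the weekday of Jun 27, 2341. Doomsday rule: the anchor day for the 2300s is Wednesday. For year 41: 41÷12 = 3 r 5, and 5÷4 = 1, so 3+5+1 = 9.
Wednesday + 9 ≡ Friday — that's 2341's doomsday.
In June the doomsday date is Jun 6.
Jun 27 is 21 days after Jun 6; 21 mod 7 = 0, so Friday + 0 = Friday.
1520 mod 7 = 1, so 1520 days after a Friday is Friday + 1 = Saturday.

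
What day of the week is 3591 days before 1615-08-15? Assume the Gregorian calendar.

Saturday

Aug 15, 1615 is a Saturday.
3591 mod 7 = 0, so 3591 days before a Saturday is Saturday − 0 = Saturday.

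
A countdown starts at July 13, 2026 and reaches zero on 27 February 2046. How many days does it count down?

7169

Jul 13, 2026 → Jul 13, 2027: 365 days.
Jul 13, 2027 → Jul 13, 2028: 366 days (Feb 29, 2028 is in that span).
Jul 13, 2028 → Jul 13, 2029: 365 days.
Jul 13, 2029 → Jul 13, 2030: 365 days.
Jul 13, 2030 → Jul 13, 2031: 365 days.
Jul 13, 2031 → Jul 13, 2032: 366 days (Feb 29, 2032 is in that span).
Jul 13, 2032 → Jul 13, 2033: 365 days.
Jul 13, 2033 → Jul 13, 2034: 365 days.
Jul 13, 2034 → Jul 13, 2035: 365 days.
Jul 13, 2035 → Jul 13, 2036: 366 days (Feb 29, 2036 is in that span).
Jul 13, 2036 → Jul 13, 2037: 365 days.
Jul 13, 2037 → Jul 13, 2038: 365 days.
Jul 13, 2038 → Jul 13, 2039: 365 days.
Jul 13, 2039 → Jul 13, 2040: 366 days (Feb 29, 2040 is in that span).
Jul 13, 2040 → Jul 13, 2041: 365 days.
Jul 13, 2041 → Jul 13, 2042: 365 days.
Jul 13, 2042 → Jul 13, 2043: 365 days.
Jul 13, 2043 → Jul 13, 2044: 366 days (Feb 29, 2044 is in that span).
Jul 13, 2044 → Jul 13, 2045: 365 days.
Jul 13, 2045 → Aug 13, 2045: 31 days (July has 31).
Aug 13, 2045 → Sep 13, 2045: 31 days (August has 31).
Sep 13, 2045 → Oct 13, 2045: 30 days (September has 30).
Oct 13, 2045 → Nov 13, 2045: 31 days (October has 31).
Nov 13, 2045 → Dec 13, 2045: 30 days (November has 30).
Dec 13, 2045 → Jan 13, 2046: 31 days (December has 31).
Jan 13, 2046 → Feb 13, 2046: 31 days (January has 31).
Feb 13, 2046 → Feb 27, 2046: 14 days.
Total: 7169 days.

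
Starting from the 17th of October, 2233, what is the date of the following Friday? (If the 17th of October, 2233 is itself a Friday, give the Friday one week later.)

October 18, 2233

Oct 17, 2233 is a Thursday.
From Thursday to the next Friday is 1 day.
Oct 17, 2233 + 1 = Oct 18, 2233.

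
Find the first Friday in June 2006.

June 1, 2006 is a Thursday.
The first Friday is therefore June 2 (1 days later).

June 2, 2006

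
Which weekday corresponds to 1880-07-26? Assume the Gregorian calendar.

Monday

Doomsday rule: the anchor day for the 1800s is Friday. For year 80: 80÷12 = 6 r 8, and 8÷4 = 2, so 6+8+2 = 16.
Friday + 16 ≡ Sunday — that's 1880's doomsday.
In July the doomsday date is Jul 11.
Jul 26 is 15 days after Jul 11; 15 mod 7 = 1, so Sunday + 1 = Monday.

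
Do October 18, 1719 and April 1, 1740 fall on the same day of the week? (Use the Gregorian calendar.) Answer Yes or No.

From Oct 18, 1719 to Apr 1, 1740 is 7471 days.
7471 mod 7 = 2, so they are different weekdays.
(Oct 18, 1719 is a Wednesday; Apr 1, 1740 is a Friday.)

No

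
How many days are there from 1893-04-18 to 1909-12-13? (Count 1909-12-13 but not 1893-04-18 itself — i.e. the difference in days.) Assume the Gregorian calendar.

6082

Apr 18, 1893 → Apr 18, 1894: 365 days.
Apr 18, 1894 → Apr 18, 1895: 365 days.
Apr 18, 1895 → Apr 18, 1896: 366 days (Feb 29, 1896 is in that span).
Apr 18, 1896 → Apr 18, 1897: 365 days.
Apr 18, 1897 → Apr 18, 1898: 365 days.
Apr 18, 1898 → Apr 18, 1899: 365 days.
Apr 18, 1899 → Apr 18, 1900: 365 days.
Apr 18, 1900 → Apr 18, 1901: 365 days.
Apr 18, 1901 → Apr 18, 1902: 365 days.
Apr 18, 1902 → Apr 18, 1903: 365 days.
Apr 18, 1903 → Apr 18, 1904: 366 days (Feb 29, 1904 is in that span).
Apr 18, 1904 → Apr 18, 1905: 365 days.
Apr 18, 1905 → Apr 18, 1906: 365 days.
Apr 18, 1906 → Apr 18, 1907: 365 days.
Apr 18, 1907 → Apr 18, 1908: 366 days (Feb 29, 1908 is in that span).
Apr 18, 1908 → Apr 18, 1909: 365 days.
Apr 18, 1909 → May 18, 1909: 30 days (April has 30).
May 18, 1909 → Jun 18, 1909: 31 days (May has 31).
Jun 18, 1909 → Jul 18, 1909: 30 days (June has 30).
Jul 18, 1909 → Aug 18, 1909: 31 days (July has 31).
Aug 18, 1909 → Sep 18, 1909: 31 days (August has 31).
Sep 18, 1909 → Oct 18, 1909: 30 days (September has 30).
Oct 18, 1909 → Nov 18, 1909: 31 days (October has 31).
Nov 18, 1909 → Dec 13, 1909: 25 days.
Total: 6082 days.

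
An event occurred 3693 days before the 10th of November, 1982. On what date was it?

September 30, 1972

−365 (one year) → Nov 10, 1981 (3328 left).
−365 (one year) → Nov 10, 1980 (2963 left).
−366 (one year; includes Feb 29, 1980) → Nov 10, 1979 (2597 left).
−365 (one year) → Nov 10, 1978 (2232 left).
−365 (one year) → Nov 10, 1977 (1867 left).
−365 (one year) → Nov 10, 1976 (1502 left).
−366 (one year; includes Feb 29, 1976) → Nov 10, 1975 (1136 left).
−365 (one year) → Nov 10, 1974 (771 left).
−365 (one year) → Nov 10, 1973 (406 left).
−365 (one year) → Nov 10, 1972 (41 left).
−10 → Oct 31, 1972 (end of Oct, 31 days; 31 left).
−31 → Sep 30, 1972 (end of Sep, 30 days; 0 left).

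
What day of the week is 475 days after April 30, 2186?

Saturday

Apr 30, 2186 is a Sunday.
475 mod 7 = 6, so 475 days after a Sunday is Sunday + 6 = Saturday.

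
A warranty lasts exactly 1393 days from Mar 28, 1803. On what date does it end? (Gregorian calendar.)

January 19, 1807

+366 (one year; includes Feb 29, 1804) → Mar 28, 1804 (1027 left).
+365 (one year) → Mar 28, 1805 (662 left).
+365 (one year) → Mar 28, 1806 (297 left).
Mar has 31 days: +4 → Apr 1, 1806 (293 left).
Apr has 30 days: +30 → May 1, 1806 (263 left).
May has 31 days: +31 → Jun 1, 1806 (232 left).
Jun has 30 days: +30 → Jul 1, 1806 (202 left).
Jul has 31 days: +31 → Aug 1, 1806 (171 left).
Aug has 31 days: +31 → Sep 1, 1806 (140 left).
Sep has 30 days: +30 → Oct 1, 1806 (110 left).
Oct has 31 days: +31 → Nov 1, 1806 (79 left).
Nov has 30 days: +30 → Dec 1, 1806 (49 left).
Dec has 31 days: +31 → Jan 1, 1807 (18 left).
+18 → Jan 19, 1807.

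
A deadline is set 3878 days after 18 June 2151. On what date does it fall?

January 29, 2162

+366 (one year; includes Feb 29, 2152) → Jun 18, 2152 (3512 left).
+365 (one year) → Jun 18, 2153 (3147 left).
+365 (one year) → Jun 18, 2154 (2782 left).
+365 (one year) → Jun 18, 2155 (2417 left).
+366 (one year; includes Feb 29, 2156) → Jun 18, 2156 (2051 left).
+365 (one year) → Jun 18, 2157 (1686 left).
+365 (one year) → Jun 18, 2158 (1321 left).
+365 (one year) → Jun 18, 2159 (956 left).
+366 (one year; includes Feb 29, 2160) → Jun 18, 2160 (590 left).
+365 (one year) → Jun 18, 2161 (225 left).
Jun has 30 days: +13 → Jul 1, 2161 (212 left).
Jul has 31 days: +31 → Aug 1, 2161 (181 left).
Aug has 31 days: +31 → Sep 1, 2161 (150 left).
Sep has 30 days: +30 → Oct 1, 2161 (120 left).
Oct has 31 days: +31 → Nov 1, 2161 (89 left).
Nov has 30 days: +30 → Dec 1, 2161 (59 left).
Dec has 31 days: +31 → Jan 1, 2162 (28 left).
+28 → Jan 29, 2162.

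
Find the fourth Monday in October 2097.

October 28, 2097

October 1, 2097 is a Tuesday.
The first Monday is therefore October 7 (6 days later).
The fourth Monday is 7 + 3×7 = October 28.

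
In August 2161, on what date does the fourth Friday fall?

August 1, 2161 is a Saturday.
The first Friday is therefore August 7 (6 days later).
The fourth Friday is 7 + 3×7 = August 28.

August 28, 2161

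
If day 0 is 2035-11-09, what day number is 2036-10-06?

Nov 9, 2035 → Dec 9, 2035: 30 days (November has 30).
Dec 9, 2035 → Jan 9, 2036: 31 days (December has 31).
Jan 9, 2036 → Feb 9, 2036: 31 days (January has 31).
Feb 9, 2036 → Mar 9, 2036: 29 days (February has 29).
Mar 9, 2036 → Apr 9, 2036: 31 days (March has 31).
Apr 9, 2036 → May 9, 2036: 30 days (April has 30).
May 9, 2036 → Jun 9, 2036: 31 days (May has 31).
Jun 9, 2036 → Jul 9, 2036: 30 days (June has 30).
Jul 9, 2036 → Aug 9, 2036: 31 days (July has 31).
Aug 9, 2036 → Sep 9, 2036: 31 days (August has 31).
Sep 9, 2036 → Oct 6, 2036: 27 days.
Total: 332 days.

332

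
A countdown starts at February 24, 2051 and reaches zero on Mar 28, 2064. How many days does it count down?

Feb 24, 2051 → Feb 24, 2052: 365 days.
Feb 24, 2052 → Feb 24, 2053: 366 days (Feb 29, 2052 is in that span).
Feb 24, 2053 → Feb 24, 2054: 365 days.
Feb 24, 2054 → Feb 24, 2055: 365 days.
Feb 24, 2055 → Feb 24, 2056: 365 days.
Feb 24, 2056 → Feb 24, 2057: 366 days (Feb 29, 2056 is in that span).
Feb 24, 2057 → Feb 24, 2058: 365 days.
Feb 24, 2058 → Feb 24, 2059: 365 days.
Feb 24, 2059 → Feb 24, 2060: 365 days.
Feb 24, 2060 → Feb 24, 2061: 366 days (Feb 29, 2060 is in that span).
Feb 24, 2061 → Feb 24, 2062: 365 days.
Feb 24, 2062 → Feb 24, 2063: 365 days.
Feb 24, 2063 → Mar 24, 2063: 28 days (February has 28).
Mar 24, 2063 → Apr 24, 2063: 31 days (March has 31).
Apr 24, 2063 → May 24, 2063: 30 days (April has 30).
May 24, 2063 → Jun 24, 2063: 31 days (May has 31).
Jun 24, 2063 → Jul 24, 2063: 30 days (June has 30).
Jul 24, 2063 → Aug 24, 2063: 31 days (July has 31).
Aug 24, 2063 → Sep 24, 2063: 31 days (August has 31).
Sep 24, 2063 → Oct 24, 2063: 30 days (September has 30).
Oct 24, 2063 → Nov 24, 2063: 31 days (October has 31).
Nov 24, 2063 → Dec 24, 2063: 30 days (November has 30).
Dec 24, 2063 → Jan 24, 2064: 31 days (December has 31).
Jan 24, 2064 → Feb 24, 2064: 31 days (January has 31).
Feb 24, 2064 → Mar 24, 2064: 29 days (February has 29).
Mar 24, 2064 → Mar 28, 2064: 4 days.
Total: 4781 days.

4781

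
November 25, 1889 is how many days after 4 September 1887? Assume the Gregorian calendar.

813

Sep 4, 1887 → Sep 4, 1888: 366 days (Feb 29, 1888 is in that span).
Sep 4, 1888 → Sep 4, 1889: 365 days.
Sep 4, 1889 → Oct 4, 1889: 30 days (September has 30).
Oct 4, 1889 → Nov 4, 1889: 31 days (October has 31).
Nov 4, 1889 → Nov 25, 1889: 21 days.
Total: 813 days.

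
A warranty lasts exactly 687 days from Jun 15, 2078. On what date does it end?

May 2, 2080

+365 (one year) → Jun 15, 2079 (322 left).
Jun has 30 days: +16 → Jul 1, 2079 (306 left).
Jul has 31 days: +31 → Aug 1, 2079 (275 left).
Aug has 31 days: +31 → Sep 1, 2079 (244 left).
Sep has 30 days: +30 → Oct 1, 2079 (214 left).
Oct has 31 days: +31 → Nov 1, 2079 (183 left).
Nov has 30 days: +30 → Dec 1, 2079 (153 left).
Dec has 31 days: +31 → Jan 1, 2080 (122 left).
Jan has 31 days: +31 → Feb 1, 2080 (91 left).
Feb has 29 days: +29 → Mar 1, 2080 (62 left).
Mar has 31 days: +31 → Apr 1, 2080 (31 left).
Apr has 30 days: +30 → May 1, 2080 (1 left).
+1 → May 2, 2080.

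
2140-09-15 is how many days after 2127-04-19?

Apr 19, 2127 → Apr 19, 2128: 366 days (Feb 29, 2128 is in that span).
Apr 19, 2128 → Apr 19, 2129: 365 days.
Apr 19, 2129 → Apr 19, 2130: 365 days.
Apr 19, 2130 → Apr 19, 2131: 365 days.
Apr 19, 2131 → Apr 19, 2132: 366 days (Feb 29, 2132 is in that span).
Apr 19, 2132 → Apr 19, 2133: 365 days.
Apr 19, 2133 → Apr 19, 2134: 365 days.
Apr 19, 2134 → Apr 19, 2135: 365 days.
Apr 19, 2135 → Apr 19, 2136: 366 days (Feb 29, 2136 is in that span).
Apr 19, 2136 → Apr 19, 2137: 365 days.
Apr 19, 2137 → Apr 19, 2138: 365 days.
Apr 19, 2138 → Apr 19, 2139: 365 days.
Apr 19, 2139 → Apr 19, 2140: 366 days (Feb 29, 2140 is in that span).
Apr 19, 2140 → May 19, 2140: 30 days (April has 30).
May 19, 2140 → Jun 19, 2140: 31 days (May has 31).
Jun 19, 2140 → Jul 19, 2140: 30 days (June has 30).
Jul 19, 2140 → Aug 19, 2140: 31 days (July has 31).
Aug 19, 2140 → Sep 15, 2140: 27 days.
Total: 4898 days.

4898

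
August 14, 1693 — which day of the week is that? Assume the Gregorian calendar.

Doomsday rule: the anchor day for the 1600s is Tuesday. For year 93: 93÷12 = 7 r 9, and 9÷4 = 2, so 7+9+2 = 18.
Tuesday + 18 ≡ Saturday — that's 1693's doomsday.
In August the doomsday date is Aug 8.
Aug 14 is 6 days after Aug 8; 6 mod 7 = 6, so Saturday + 6 = Friday.

Friday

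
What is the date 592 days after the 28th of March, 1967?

+366 (one year; includes Feb 29, 1968) → Mar 28, 1968 (226 left).
Mar has 31 days: +4 → Apr 1, 1968 (222 left).
Apr has 30 days: +30 → May 1, 1968 (192 left).
May has 31 days: +31 → Jun 1, 1968 (161 left).
Jun has 30 days: +30 → Jul 1, 1968 (131 left).
Jul has 31 days: +31 → Aug 1, 1968 (100 left).
Aug has 31 days: +31 → Sep 1, 1968 (69 left).
Sep has 30 days: +30 → Oct 1, 1968 (39 left).
Oct has 31 days: +31 → Nov 1, 1968 (8 left).
+8 → Nov 9, 1968.

November 9, 1968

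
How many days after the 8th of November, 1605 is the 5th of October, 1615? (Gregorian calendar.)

3618

Nov 8, 1605 → Nov 8, 1606: 365 days.
Nov 8, 1606 → Nov 8, 1607: 365 days.
Nov 8, 1607 → Nov 8, 1608: 366 days (Feb 29, 1608 is in that span).
Nov 8, 1608 → Nov 8, 1609: 365 days.
Nov 8, 1609 → Nov 8, 1610: 365 days.
Nov 8, 1610 → Nov 8, 1611: 365 days.
Nov 8, 1611 → Nov 8, 1612: 366 days (Feb 29, 1612 is in that span).
Nov 8, 1612 → Nov 8, 1613: 365 days.
Nov 8, 1613 → Nov 8, 1614: 365 days.
Nov 8, 1614 → Dec 8, 1614: 30 days (November has 30).
Dec 8, 1614 → Jan 8, 1615: 31 days (December has 31).
Jan 8, 1615 → Feb 8, 1615: 31 days (January has 31).
Feb 8, 1615 → Mar 8, 1615: 28 days (February has 28).
Mar 8, 1615 → Apr 8, 1615: 31 days (March has 31).
Apr 8, 1615 → May 8, 1615: 30 days (April has 30).
May 8, 1615 → Jun 8, 1615: 31 days (May has 31).
Jun 8, 1615 → Jul 8, 1615: 30 days (June has 30).
Jul 8, 1615 → Aug 8, 1615: 31 days (July has 31).
Aug 8, 1615 → Sep 8, 1615: 31 days (August has 31).
Sep 8, 1615 → Oct 5, 1615: 27 days.
Total: 3618 days.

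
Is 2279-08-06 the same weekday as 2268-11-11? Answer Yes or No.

Yes

From Nov 11, 2268 to Aug 6, 2279 is 3920 days.
3920 mod 7 = 0, so they are the same weekday.
(Nov 11, 2268 is a Wednesday; Aug 6, 2279 is a Wednesday.)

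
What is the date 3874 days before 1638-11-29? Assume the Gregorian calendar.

−365 (one year) → Nov 29, 1637 (3509 left).
−365 (one year) → Nov 29, 1636 (3144 left).
−366 (one year; includes Feb 29, 1636) → Nov 29, 1635 (2778 left).
−365 (one year) → Nov 29, 1634 (2413 left).
−365 (one year) → Nov 29, 1633 (2048 left).
−365 (one year) → Nov 29, 1632 (1683 left).
−366 (one year; includes Feb 29, 1632) → Nov 29, 1631 (1317 left).
−365 (one year) → Nov 29, 1630 (952 left).
−365 (one year) → Nov 29, 1629 (587 left).
−365 (one year) → Nov 29, 1628 (222 left).
−29 → Oct 31, 1628 (end of Oct, 31 days; 193 left).
−31 → Sep 30, 1628 (end of Sep, 30 days; 162 left).
−30 → Aug 31, 1628 (end of Aug, 31 days; 132 left).
−31 → Jul 31, 1628 (end of Jul, 31 days; 101 left).
−31 → Jun 30, 1628 (end of Jun, 30 days; 70 left).
−30 → May 31, 1628 (end of May, 31 days; 40 left).
−31 → Apr 30, 1628 (end of Apr, 30 days; 9 left).
−9 → Apr 21, 1628.

April 21, 1628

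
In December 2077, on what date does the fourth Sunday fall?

December 1, 2077 is a Wednesday.
The first Sunday is therefore December 5 (4 days later).
The fourth Sunday is 5 + 3×7 = December 26.

December 26, 2077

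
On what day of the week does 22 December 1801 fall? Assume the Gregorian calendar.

Doomsday rule: the anchor day for the 1800s is Friday. For year 01: 1÷12 = 0 r 1, and 1÷4 = 0, so 0+1+0 = 1.
Friday + 1 ≡ Saturday — that's 1801's doomsday.
In December the doomsday date is Dec 12.
Dec 22 is 10 days after Dec 12; 10 mod 7 = 3, so Saturday + 3 = Tuesday.

Tuesday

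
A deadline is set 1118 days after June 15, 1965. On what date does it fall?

July 7, 1968

+365 (one year) → Jun 15, 1966 (753 left).
+365 (one year) → Jun 15, 1967 (388 left).
Jun has 30 days: +16 → Jul 1, 1967 (372 left).
Jul has 31 days: +31 → Aug 1, 1967 (341 left).
Aug has 31 days: +31 → Sep 1, 1967 (310 left).
Sep has 30 days: +30 → Oct 1, 1967 (280 left).
Oct has 31 days: +31 → Nov 1, 1967 (249 left).
Nov has 30 days: +30 → Dec 1, 1967 (219 left).
Dec has 31 days: +31 → Jan 1, 1968 (188 left).
Jan has 31 days: +31 → Feb 1, 1968 (157 left).
Feb has 29 days: +29 → Mar 1, 1968 (128 left).
Mar has 31 days: +31 → Apr 1, 1968 (97 left).
Apr has 30 days: +30 → May 1, 1968 (67 left).
May has 31 days: +31 → Jun 1, 1968 (36 left).
Jun has 30 days: +30 → Jul 1, 1968 (6 left).
+6 → Jul 7, 1968.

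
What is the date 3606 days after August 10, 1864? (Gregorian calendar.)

+365 (one year) → Aug 10, 1865 (3241 left).
+365 (one year) → Aug 10, 1866 (2876 left).
+365 (one year) → Aug 10, 1867 (2511 left).
+366 (one year; includes Feb 29, 1868) → Aug 10, 1868 (2145 left).
+365 (one year) → Aug 10, 1869 (1780 left).
+365 (one year) → Aug 10, 1870 (1415 left).
+365 (one year) → Aug 10, 1871 (1050 left).
+366 (one year; includes Feb 29, 1872) → Aug 10, 1872 (684 left).
+365 (one year) → Aug 10, 1873 (319 left).
Aug has 31 days: +22 → Sep 1, 1873 (297 left).
Sep has 30 days: +30 → Oct 1, 1873 (267 left).
Oct has 31 days: +31 → Nov 1, 1873 (236 left).
Nov has 30 days: +30 → Dec 1, 1873 (206 left).
Dec has 31 days: +31 → Jan 1, 1874 (175 left).
Jan has 31 days: +31 → Feb 1, 1874 (144 left).
Feb has 28 days: +28 → Mar 1, 1874 (116 left).
Mar has 31 days: +31 → Apr 1, 1874 (85 left).
Apr has 30 days: +30 → May 1, 1874 (55 left).
May has 31 days: +31 → Jun 1, 1874 (24 left).
+24 → Jun 25, 1874.

June 25, 1874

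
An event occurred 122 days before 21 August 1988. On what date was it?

April 21, 1988

−21 → Jul 31, 1988 (end of Jul, 31 days; 101 left).
−31 → Jun 30, 1988 (end of Jun, 30 days; 70 left).
−30 → May 31, 1988 (end of May, 31 days; 40 left).
−31 → Apr 30, 1988 (end of Apr, 30 days; 9 left).
−9 → Apr 21, 1988.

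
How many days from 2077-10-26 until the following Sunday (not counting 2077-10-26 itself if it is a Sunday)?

Oct 26, 2077 is a Tuesday.
From Tuesday to the next Sunday is 5 days.

5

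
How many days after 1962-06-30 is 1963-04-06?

Jun 30, 1962 → Jul 30, 1962: 30 days (June has 30).
Jul 30, 1962 → Aug 30, 1962: 31 days (July has 31).
Aug 30, 1962 → Sep 30, 1962: 31 days (August has 31).
Sep 30, 1962 → Oct 30, 1962: 30 days (September has 30).
Oct 30, 1962 → Nov 30, 1962: 31 days (October has 31).
Nov 30, 1962 → Dec 30, 1962: 30 days (November has 30).
Dec 30, 1962 → Jan 30, 1963: 31 days (December has 31).
Jan 30, 1963 → Feb 28, 1963: 29 days (January has 31).
Feb 28, 1963 → Mar 28, 1963: 28 days (February has 28).
Mar 28, 1963 → Apr 6, 1963: 9 days.
Total: 280 days.

280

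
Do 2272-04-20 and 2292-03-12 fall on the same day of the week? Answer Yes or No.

From Apr 20, 2272 to Mar 12, 2292 is 7266 days.
7266 mod 7 = 0, so they are the same weekday.
(Apr 20, 2272 is a Saturday; Mar 12, 2292 is a Saturday.)

Yes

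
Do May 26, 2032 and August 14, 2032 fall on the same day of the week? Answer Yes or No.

No

From May 26, 2032 to Aug 14, 2032 is 80 days.
80 mod 7 = 3, so they are different weekdays.
(May 26, 2032 is a Wednesday; Aug 14, 2032 is a Saturday.)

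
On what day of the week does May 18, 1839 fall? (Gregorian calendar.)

Doomsday rule: the anchor day for the 1800s is Friday. For year 39: 39÷12 = 3 r 3, and 3÷4 = 0, so 3+3+0 = 6.
Friday + 6 ≡ Thursday — that's 1839's doomsday.
In May the doomsday date is May 9.
May 18 is 9 days after May 9; 9 mod 7 = 2, so Thursday + 2 = Saturday.

Saturday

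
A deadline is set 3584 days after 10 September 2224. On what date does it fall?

July 4, 2234

+365 (one year) → Sep 10, 2225 (3219 left).
+365 (one year) → Sep 10, 2226 (2854 left).
+365 (one year) → Sep 10, 2227 (2489 left).
+366 (one year; includes Feb 29, 2228) → Sep 10, 2228 (2123 left).
+365 (one year) → Sep 10, 2229 (1758 left).
+365 (one year) → Sep 10, 2230 (1393 left).
+365 (one year) → Sep 10, 2231 (1028 left).
+366 (one year; includes Feb 29, 2232) → Sep 10, 2232 (662 left).
+365 (one year) → Sep 10, 2233 (297 left).
Sep has 30 days: +21 → Oct 1, 2233 (276 left).
Oct has 31 days: +31 → Nov 1, 2233 (245 left).
Nov has 30 days: +30 → Dec 1, 2233 (215 left).
Dec has 31 days: +31 → Jan 1, 2234 (184 left).
Jan has 31 days: +31 → Feb 1, 2234 (153 left).
Feb has 28 days: +28 → Mar 1, 2234 (125 left).
Mar has 31 days: +31 → Apr 1, 2234 (94 left).
Apr has 30 days: +30 → May 1, 2234 (64 left).
May has 31 days: +31 → Jun 1, 2234 (33 left).
Jun has 30 days: +30 → Jul 1, 2234 (3 left).
+3 → Jul 4, 2234.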